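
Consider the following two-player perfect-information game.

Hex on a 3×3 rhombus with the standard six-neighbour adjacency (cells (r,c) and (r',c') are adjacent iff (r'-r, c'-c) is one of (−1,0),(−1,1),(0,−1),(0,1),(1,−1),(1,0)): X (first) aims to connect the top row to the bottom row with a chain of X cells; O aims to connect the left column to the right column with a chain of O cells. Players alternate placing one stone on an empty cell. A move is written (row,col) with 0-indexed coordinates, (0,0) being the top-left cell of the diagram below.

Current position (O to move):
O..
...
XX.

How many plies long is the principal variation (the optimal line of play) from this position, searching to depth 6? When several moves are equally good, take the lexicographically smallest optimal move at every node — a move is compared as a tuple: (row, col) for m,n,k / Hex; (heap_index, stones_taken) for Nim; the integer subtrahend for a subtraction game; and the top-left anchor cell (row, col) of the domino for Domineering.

[O../.../XX.] O move#1: (0,1):-1/OO./.../XX., (0,2):-1/O.O/.../XX., (1,0):-1/O../O../XX., (1,1):+1/O../.O./XX.*, (1,2):-1/O../..O/XX., (2,2):-1/O../.../XXO
[O../.O./XX.] X move#2: (0,1):-1/OX./.O./XX.*, (0,2):-1/O.X/.O./XX., (1,0):-1/O../XO./XX., (1,2):-1/O../.OX/XX., (2,2):-1/O../.O./XXX
[OX./.O./XX.] O move#3: (0,2):-1/OXO/.O./XX., (1,0):+1/OX./OO./XX.*, (1,2):-1/OX./.OO/XX., (2,2):-1/OX./.O./XXO
[OX./OO./XX.] X move#4: (0,2):-1/OXX/OO./XX.*, (1,2):-1/OX./OOX/XX., (2,2):-1/OX./OO./XXX
[OXX/OO./XX.] O move#5: (1,2):+1/OXX/OOO/XX.*, (2,2):-1/OXX/OO./XXO
[OXX/OOO/XX.] end (terminal -1, X#6); searched O../.../XX. to 6

PV length from [O../.../XX.]: 5 plies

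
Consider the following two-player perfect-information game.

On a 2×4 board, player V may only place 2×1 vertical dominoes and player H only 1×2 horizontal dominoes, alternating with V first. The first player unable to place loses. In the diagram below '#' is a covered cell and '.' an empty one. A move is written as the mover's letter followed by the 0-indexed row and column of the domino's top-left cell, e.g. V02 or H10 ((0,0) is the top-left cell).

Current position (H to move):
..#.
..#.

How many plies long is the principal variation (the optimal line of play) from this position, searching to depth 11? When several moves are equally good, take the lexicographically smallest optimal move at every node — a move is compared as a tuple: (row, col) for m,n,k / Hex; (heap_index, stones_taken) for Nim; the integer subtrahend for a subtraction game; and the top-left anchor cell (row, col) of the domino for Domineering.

PV length from [..#./..#.]: 3 plies

p1 H@[..#./..#.]: H00[###./..#.]+1* H10[..#./###.]+1
p2 V@[###./..#.]: V03[####/..##]-1*
p3 H@[####/..##]: H10[####/####]+1*
p4 V@[####/####] terminal -1; root [..#./..#.] d11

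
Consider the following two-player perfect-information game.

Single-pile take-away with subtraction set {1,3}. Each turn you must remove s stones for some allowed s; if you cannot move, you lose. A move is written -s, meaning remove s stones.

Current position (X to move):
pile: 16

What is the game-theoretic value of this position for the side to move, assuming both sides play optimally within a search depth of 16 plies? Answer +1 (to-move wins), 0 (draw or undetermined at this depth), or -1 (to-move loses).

value(16, X) = -1

ply 1, X at 16 | -1=-1→15*; -3=-1→13
ply 2, O at 15 | -1=+1→14*; -3=+1→12
ply 3, X at 14 | -1=-1→13*; -3=-1→11
ply 4, O at 13 | -1=+1→12*; -3=+1→10
ply 5, X at 12 | -1=-1→11*; -3=-1→9
ply 6, O at 11 | -1=+1→10*; -3=+1→8
ply 7, X at 10 | -1=-1→9*; -3=-1→7
ply 8, O at 9 | -1=+1→8*; -3=+1→6
ply 9, X at 8 | -1=-1→7*; -3=-1→5
ply 10, O at 7 | -1=+1→6*; -3=+1→4
ply 11, X at 6 | -1=-1→5*; -3=-1→3
ply 12, O at 5 | -1=+1→4*; -3=+1→2
ply 13, X at 4 | -1=-1→3*; -3=-1→1
ply 14, O at 3 | -1=+1→2*; -3=+1→0
ply 15, X at 2 | -1=-1→1*
ply 16, O at 1 | -1=+1→0*
ply 17: 0 is terminal -1 (X); from 16 depth 16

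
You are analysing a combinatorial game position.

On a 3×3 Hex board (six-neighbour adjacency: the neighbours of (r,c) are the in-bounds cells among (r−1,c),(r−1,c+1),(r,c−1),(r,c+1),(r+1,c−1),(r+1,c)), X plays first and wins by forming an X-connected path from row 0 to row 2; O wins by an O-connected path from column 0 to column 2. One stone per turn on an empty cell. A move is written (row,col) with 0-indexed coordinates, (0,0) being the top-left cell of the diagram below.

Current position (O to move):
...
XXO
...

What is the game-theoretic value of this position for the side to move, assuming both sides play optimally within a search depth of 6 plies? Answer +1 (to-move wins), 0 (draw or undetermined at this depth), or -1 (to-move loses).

value(.../XXO/..., O) = -1

p1 O@[.../XXO/...]: (0,0)[O../XXO/...]-1* (0,1)[.O./XXO/...]-1 (0,2)[..O/XXO/...]-1 (2,0)[.../XXO/O..]-1 (2,1)[.../XXO/.O.]-1 (2,2)[.../XXO/..O]-1
p2 X@[O../XXO/...]: (0,1)[OX./XXO/...]+1* (0,2)[O.X/XXO/...]+1 (2,0)[O../XXO/X..]+1 (2,1)[O../XXO/.X.]+1 (2,2)[O../XXO/..X]+1
p3 O@[OX./XXO/...]: (0,2)[OXO/XXO/...]-1* (2,0)[OX./XXO/O..]-1 (2,1)[OX./XXO/.O.]-1 (2,2)[OX./XXO/..O]-1
p4 X@[OXO/XXO/...]: (2,0)[OXO/XXO/X..]+1* (2,1)[OXO/XXO/.X.]+1 (2,2)[OXO/XXO/..X]+1
p5 O@[OXO/XXO/X..] terminal -1; root [.../XXO/...] d6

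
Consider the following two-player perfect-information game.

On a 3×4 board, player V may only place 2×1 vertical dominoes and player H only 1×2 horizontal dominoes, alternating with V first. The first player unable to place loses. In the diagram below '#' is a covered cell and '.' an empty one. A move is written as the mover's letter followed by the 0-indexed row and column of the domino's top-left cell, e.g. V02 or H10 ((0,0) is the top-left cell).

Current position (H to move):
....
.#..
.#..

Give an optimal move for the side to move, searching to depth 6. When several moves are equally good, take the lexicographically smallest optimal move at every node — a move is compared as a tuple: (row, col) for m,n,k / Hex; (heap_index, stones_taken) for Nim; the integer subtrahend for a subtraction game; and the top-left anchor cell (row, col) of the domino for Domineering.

[..../.#../.#..] H move#1: H00:-1/##../.#../.#.., H01:-1/.##./.#../.#.., H02:-1/..##/.#../.#.., H12:+1/..../.###/.#..*, H22:-1/..../.#../.###
[..../.###/.#..] V move#2: V00:-1/#.../####/.#..*, V10:-1/..../####/##..
[#.../####/.#..] H move#3: H01:+1/###./####/.#..*, H02:+1/#.##/####/.#.., H22:+1/#.../####/.###
[###./####/.#..] end (terminal -1, V#4); searched ..../.#../.#.. to 6

H's best at [..../.#../.#..]: H12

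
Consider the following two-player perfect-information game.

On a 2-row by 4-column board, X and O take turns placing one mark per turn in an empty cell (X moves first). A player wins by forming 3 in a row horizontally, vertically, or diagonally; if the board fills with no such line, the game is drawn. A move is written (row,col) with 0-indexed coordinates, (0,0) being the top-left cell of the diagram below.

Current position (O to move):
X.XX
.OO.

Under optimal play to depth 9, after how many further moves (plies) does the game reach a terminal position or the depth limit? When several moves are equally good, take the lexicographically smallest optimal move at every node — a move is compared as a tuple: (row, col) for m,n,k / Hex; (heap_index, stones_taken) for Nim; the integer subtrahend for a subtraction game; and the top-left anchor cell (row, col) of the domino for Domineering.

[X.XX/.OO.] O move#1: (0,1):+1/XOXX/.OO.*, (1,0):+1/X.XX/OOO., (1,3):+1/X.XX/.OOO
[XOXX/.OO.] X move#2: (1,0):-1/XOXX/XOO.*, (1,3):-1/XOXX/.OOX
[XOXX/XOO.] O move#3: (1,3):+1/XOXX/XOOO*
[XOXX/XOOO] end (terminal -1, X#4); searched X.XX/.OO. to 9

PV length from [X.XX/.OO.]: 3 plies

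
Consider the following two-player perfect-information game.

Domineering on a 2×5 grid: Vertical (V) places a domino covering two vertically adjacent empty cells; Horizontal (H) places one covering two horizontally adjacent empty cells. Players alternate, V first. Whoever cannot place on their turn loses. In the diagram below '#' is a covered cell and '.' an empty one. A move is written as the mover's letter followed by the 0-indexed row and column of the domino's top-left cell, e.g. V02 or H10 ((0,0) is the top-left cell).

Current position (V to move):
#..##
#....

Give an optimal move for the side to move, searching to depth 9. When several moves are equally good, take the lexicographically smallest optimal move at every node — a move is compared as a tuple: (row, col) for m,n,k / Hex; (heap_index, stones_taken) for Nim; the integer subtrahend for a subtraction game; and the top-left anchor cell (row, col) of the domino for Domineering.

V's best at [#..##/#....]: V02

[#..##/#....] V move#1: V01:-1/##.##/##..., V02:+1/#.###/#.#..*
[#.###/#.#..] H move#2: H13:-1/#.###/#.###*
[#.###/#.###] V move#3: V01:+1/#####/#####*
[#####/#####] end (terminal -1, H#4); searched #..##/#.... to 9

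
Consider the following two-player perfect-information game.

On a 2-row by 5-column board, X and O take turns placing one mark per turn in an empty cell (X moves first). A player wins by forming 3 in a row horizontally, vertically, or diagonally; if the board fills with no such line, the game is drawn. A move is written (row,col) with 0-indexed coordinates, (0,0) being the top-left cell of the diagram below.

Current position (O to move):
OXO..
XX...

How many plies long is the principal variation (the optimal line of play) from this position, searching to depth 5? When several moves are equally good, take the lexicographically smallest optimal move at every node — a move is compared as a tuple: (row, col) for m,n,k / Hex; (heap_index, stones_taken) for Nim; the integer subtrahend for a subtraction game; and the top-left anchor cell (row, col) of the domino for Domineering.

[OXO../XX...] O move#1: (0,3):-1/OXOO./XX..., (0,4):-1/OXO.O/XX..., (1,2):+0/OXO../XXO..*, (1,3):-1/OXO../XX.O., (1,4):-1/OXO../XX..O
[OXO../XXO..] X move#2: (0,3):+0/OXOX./XXO..*, (0,4):+0/OXO.X/XXO.., (1,3):+0/OXO../XXOX., (1,4):+0/OXO../XXO.X
[OXOX./XXO..] O move#3: (0,4):+0/OXOXO/XXO..*, (1,3):+0/OXOX./XXOO., (1,4):+0/OXOX./XXO.O
[OXOXO/XXO..] X move#4: (1,3):+0/OXOXO/XXOX.*, (1,4):+0/OXOXO/XXO.X
[OXOXO/XXOX.] O move#5: (1,4):+0/OXOXO/XXOXO*
[OXOXO/XXOXO] end (terminal +0, X#6); searched OXO../XX... to 5

PV length from [OXO../XX...]: 5 plies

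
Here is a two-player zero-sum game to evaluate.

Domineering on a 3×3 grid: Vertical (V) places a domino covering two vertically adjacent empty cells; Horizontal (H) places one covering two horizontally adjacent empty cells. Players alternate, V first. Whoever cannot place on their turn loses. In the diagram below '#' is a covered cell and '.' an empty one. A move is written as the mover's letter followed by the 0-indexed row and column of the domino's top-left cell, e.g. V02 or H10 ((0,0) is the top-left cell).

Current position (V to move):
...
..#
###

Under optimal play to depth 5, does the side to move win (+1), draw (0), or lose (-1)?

p1 V@[.../..#/###]: V00[#../#.#/###]-1 V01[.#./.##/###]+1*
p2 H@[.#./.##/###] terminal -1; root [.../..#/###] d5

value(.../..#/###, V) = +1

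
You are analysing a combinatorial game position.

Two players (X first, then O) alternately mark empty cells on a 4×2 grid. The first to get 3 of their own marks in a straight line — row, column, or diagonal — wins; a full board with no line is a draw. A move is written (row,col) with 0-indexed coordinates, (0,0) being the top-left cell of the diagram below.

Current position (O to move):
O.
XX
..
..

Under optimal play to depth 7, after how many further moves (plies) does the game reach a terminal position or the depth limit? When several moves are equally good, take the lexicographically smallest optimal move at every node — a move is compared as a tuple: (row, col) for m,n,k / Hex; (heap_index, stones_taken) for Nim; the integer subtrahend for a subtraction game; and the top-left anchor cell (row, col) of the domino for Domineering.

[O./XX/../..] O move#1: (0,1):+0/OO/XX/../..*, (2,0):-1/O./XX/O./.., (2,1):+0/O./XX/.O/.., (3,0):-1/O./XX/../O., (3,1):+0/O./XX/../.O
[OO/XX/../..] X move#2: (2,0):+0/OO/XX/X./..*, (2,1):+0/OO/XX/.X/.., (3,0):+0/OO/XX/../X., (3,1):+0/OO/XX/../.X
[OO/XX/X./..] O move#3: (2,1):-1/OO/XX/XO/.., (3,0):+0/OO/XX/X./O.*, (3,1):-1/OO/XX/X./.O
[OO/XX/X./O.] X move#4: (2,1):+0/OO/XX/XX/O.*, (3,1):+0/OO/XX/X./OX
[OO/XX/XX/O.] O move#5: (3,1):+0/OO/XX/XX/OO*
[OO/XX/XX/OO] end (terminal +0, X#6); searched O./XX/../.. to 7

PV length from [O./XX/../..]: 5 plies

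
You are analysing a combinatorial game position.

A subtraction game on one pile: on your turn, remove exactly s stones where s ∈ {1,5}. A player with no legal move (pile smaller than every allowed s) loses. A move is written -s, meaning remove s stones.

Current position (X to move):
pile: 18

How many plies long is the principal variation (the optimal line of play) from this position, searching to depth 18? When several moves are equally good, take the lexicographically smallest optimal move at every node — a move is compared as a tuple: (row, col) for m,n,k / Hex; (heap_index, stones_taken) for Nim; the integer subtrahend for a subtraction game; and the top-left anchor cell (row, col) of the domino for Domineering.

PV length from [18]: 18 plies

ply 1, X at 18 | -1=-1→17*; -5=-1→13
ply 2, O at 17 | -1=+1→16*; -5=+1→12
ply 3, X at 16 | -1=-1→15*; -5=-1→11
ply 4, O at 15 | -1=+1→14*; -5=+1→10
ply 5, X at 14 | -1=-1→13*; -5=-1→9
ply 6, O at 13 | -1=+1→12*; -5=+1→8
ply 7, X at 12 | -1=-1→11*; -5=-1→7
ply 8, O at 11 | -1=+1→10*; -5=+1→6
ply 9, X at 10 | -1=-1→9*; -5=-1→5
ply 10, O at 9 | -1=+1→8*; -5=+1→4
ply 11, X at 8 | -1=-1→7*; -5=-1→3
ply 12, O at 7 | -1=+1→6*; -5=+1→2
ply 13, X at 6 | -1=-1→5*; -5=-1→1
ply 14, O at 5 | -1=+1→4*; -5=+1→0
ply 15, X at 4 | -1=-1→3*
ply 16, O at 3 | -1=+1→2*
ply 17, X at 2 | -1=-1→1*
ply 18, O at 1 | -1=+1→0*
ply 19: 0 is terminal -1 (X); from 18 depth 18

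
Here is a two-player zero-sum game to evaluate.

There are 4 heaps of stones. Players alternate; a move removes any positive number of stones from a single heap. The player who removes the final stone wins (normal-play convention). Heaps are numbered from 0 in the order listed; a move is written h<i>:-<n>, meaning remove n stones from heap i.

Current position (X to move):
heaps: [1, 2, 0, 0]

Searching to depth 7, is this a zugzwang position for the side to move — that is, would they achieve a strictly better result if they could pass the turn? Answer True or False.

[(1,2,0,0)] X move#1: h0:-1:-1/(0,2,0,0), h1:-1:+1/(1,1,0,0)*, h1:-2:-1/(1,0,0,0)
[(1,1,0,0)] O move#2: h0:-1:-1/(0,1,0,0)*, h1:-1:-1/(1,0,0,0)
[(0,1,0,0)] X move#3: h1:-1:+1/(0,0,0,0)*
[(0,0,0,0)] end (terminal -1, O#4); searched (1,2,0,0) to 7
if X skipped the turn, O would face:
~ [(1,2,0,0)] O move#1: h0:-1:-1/(0,2,0,0), h1:-1:+1/(1,1,0,0)*, h1:-2:-1/(1,0,0,0)
~ [(1,1,0,0)] X move#2: h0:-1:-1/(0,1,0,0)*, h1:-1:-1/(1,0,0,0)
~ [(0,1,0,0)] O move#3: h1:-1:+1/(0,0,0,0)*
~ [(0,0,0,0)] end (terminal -1, X#4); searched (1,2,0,0) to 7
compare (X): move=+1 vs pass=-1

zugzwang((1,2,0,0), X) = False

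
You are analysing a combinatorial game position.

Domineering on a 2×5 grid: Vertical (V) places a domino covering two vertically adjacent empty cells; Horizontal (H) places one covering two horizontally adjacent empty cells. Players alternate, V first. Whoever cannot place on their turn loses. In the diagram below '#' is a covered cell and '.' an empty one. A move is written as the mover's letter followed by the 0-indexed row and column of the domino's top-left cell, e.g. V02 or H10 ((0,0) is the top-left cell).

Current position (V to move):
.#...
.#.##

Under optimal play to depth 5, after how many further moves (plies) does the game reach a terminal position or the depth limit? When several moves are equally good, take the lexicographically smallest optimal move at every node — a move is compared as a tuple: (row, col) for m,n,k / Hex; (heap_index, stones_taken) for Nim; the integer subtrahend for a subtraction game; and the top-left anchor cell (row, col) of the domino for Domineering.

ply 1, V at .#.../.#.## | V00=-1→##.../##.##; V02=+1→.##../.####*
ply 2, H at .##../.#### | H03=-1→.####/.####*
ply 3, V at .####/.#### | V00=+1→#####/#####*
ply 4: #####/##### is terminal -1 (H); from .#.../.#.## depth 5

PV length from [.#.../.#.##]: 3 plies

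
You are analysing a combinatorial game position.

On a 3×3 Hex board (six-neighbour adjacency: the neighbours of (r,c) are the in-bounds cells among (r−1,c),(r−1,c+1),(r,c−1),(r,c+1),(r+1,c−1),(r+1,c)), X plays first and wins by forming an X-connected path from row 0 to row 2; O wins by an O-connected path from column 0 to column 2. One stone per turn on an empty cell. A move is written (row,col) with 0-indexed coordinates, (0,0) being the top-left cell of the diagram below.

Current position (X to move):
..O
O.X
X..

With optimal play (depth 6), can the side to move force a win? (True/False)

ply 1, X at ..O/O.X/X.. | (0,0)=-1→X.O/O.X/X..*; (0,1)=-1→.XO/O.X/X..; (1,1)=-1→..O/OXX/X..; (2,1)=-1→..O/O.X/XX.; (2,2)=-1→..O/O.X/X.X
ply 2, O at X.O/O.X/X.. | (0,1)=+1→XOO/O.X/X..*; (1,1)=+1→X.O/OOX/X..; (2,1)=+1→X.O/O.X/XO.; (2,2)=+1→X.O/O.X/X.O
ply 3: XOO/O.X/X.. is terminal -1 (X); from ..O/O.X/X.. depth 6

X winning at [..O/O.X/X..]: False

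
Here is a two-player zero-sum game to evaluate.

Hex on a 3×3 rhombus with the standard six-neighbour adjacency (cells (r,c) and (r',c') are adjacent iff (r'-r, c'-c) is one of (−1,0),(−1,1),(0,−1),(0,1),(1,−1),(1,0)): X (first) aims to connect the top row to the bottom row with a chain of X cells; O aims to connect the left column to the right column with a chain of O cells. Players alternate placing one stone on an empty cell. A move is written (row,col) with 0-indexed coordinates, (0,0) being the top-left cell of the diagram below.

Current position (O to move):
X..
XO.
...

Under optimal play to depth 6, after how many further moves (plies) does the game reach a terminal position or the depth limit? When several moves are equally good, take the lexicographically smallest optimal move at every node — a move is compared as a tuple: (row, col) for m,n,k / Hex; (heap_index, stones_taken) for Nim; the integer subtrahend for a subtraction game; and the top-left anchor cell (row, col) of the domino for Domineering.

PV length from [X../XO./...]: 3 plies

ply 1, O at X../XO./... | (0,1)=-1→XO./XO./...; (0,2)=-1→X.O/XO./...; (1,2)=-1→X../XOO/...; (2,0)=+1→X../XO./O..*; (2,1)=-1→X../XO./.O.; (2,2)=-1→X../XO./..O
ply 2, X at X../XO./O.. | (0,1)=-1→XX./XO./O..*; (0,2)=-1→X.X/XO./O..; (1,2)=-1→X../XOX/O..; (2,1)=-1→X../XO./OX.; (2,2)=-1→X../XO./O.X
ply 3, O at XX./XO./O.. | (0,2)=+1→XXO/XO./O..*; (1,2)=+1→XX./XOO/O..; (2,1)=+1→XX./XO./OO.; (2,2)=+1→XX./XO./O.O
ply 4: XXO/XO./O.. is terminal -1 (X); from X../XO./... depth 6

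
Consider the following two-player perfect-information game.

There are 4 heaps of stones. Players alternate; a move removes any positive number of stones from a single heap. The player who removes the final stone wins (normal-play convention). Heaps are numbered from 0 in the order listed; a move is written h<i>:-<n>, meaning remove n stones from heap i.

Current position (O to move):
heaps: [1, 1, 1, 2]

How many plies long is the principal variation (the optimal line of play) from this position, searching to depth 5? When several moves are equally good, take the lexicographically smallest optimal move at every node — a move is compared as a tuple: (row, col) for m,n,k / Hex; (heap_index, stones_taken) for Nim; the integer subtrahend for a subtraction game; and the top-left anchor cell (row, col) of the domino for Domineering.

PV length from [(1,1,1,2)]: 5 plies

[(1,1,1,2)] O move#1: h0:-1:-1/(0,1,1,2), h1:-1:-1/(1,0,1,2), h2:-1:-1/(1,1,0,2), h3:-1:+1/(1,1,1,1)*, h3:-2:-1/(1,1,1,0)
[(1,1,1,1)] X move#2: h0:-1:-1/(0,1,1,1)*, h1:-1:-1/(1,0,1,1), h2:-1:-1/(1,1,0,1), h3:-1:-1/(1,1,1,0)
[(0,1,1,1)] O move#3: h1:-1:+1/(0,0,1,1)*, h2:-1:+1/(0,1,0,1), h3:-1:+1/(0,1,1,0)
[(0,0,1,1)] X move#4: h2:-1:-1/(0,0,0,1)*, h3:-1:-1/(0,0,1,0)
[(0,0,0,1)] O move#5: h3:-1:+1/(0,0,0,0)*
[(0,0,0,0)] end (terminal -1, X#6); searched (1,1,1,2) to 5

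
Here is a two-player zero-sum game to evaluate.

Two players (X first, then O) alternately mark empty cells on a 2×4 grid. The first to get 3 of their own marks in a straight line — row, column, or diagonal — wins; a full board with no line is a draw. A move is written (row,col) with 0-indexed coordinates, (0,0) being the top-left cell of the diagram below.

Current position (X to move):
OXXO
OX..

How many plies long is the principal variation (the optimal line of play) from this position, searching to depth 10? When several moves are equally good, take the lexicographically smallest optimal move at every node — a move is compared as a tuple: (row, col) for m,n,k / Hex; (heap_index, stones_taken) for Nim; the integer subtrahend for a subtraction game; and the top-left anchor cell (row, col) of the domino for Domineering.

PV length from [OXXO/OX..]: 2 plies

p1 X@[OXXO/OX..]: (1,2)[OXXO/OXX.]+0* (1,3)[OXXO/OX.X]+0
p2 O@[OXXO/OXX.]: (1,3)[OXXO/OXXO]+0*
p3 X@[OXXO/OXXO] terminal +0; root [OXXO/OX..] d10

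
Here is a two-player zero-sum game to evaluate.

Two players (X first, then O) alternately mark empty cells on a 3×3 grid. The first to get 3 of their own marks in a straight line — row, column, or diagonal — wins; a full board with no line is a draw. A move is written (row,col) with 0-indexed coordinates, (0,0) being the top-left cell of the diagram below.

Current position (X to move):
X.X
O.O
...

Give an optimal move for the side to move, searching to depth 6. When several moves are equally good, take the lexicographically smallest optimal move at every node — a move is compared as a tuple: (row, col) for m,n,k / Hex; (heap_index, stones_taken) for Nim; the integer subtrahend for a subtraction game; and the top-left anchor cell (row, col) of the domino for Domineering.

ply 1, X at X.X/O.O/... | (0,1)=+1→XXX/O.O/...*; (1,1)=+1→X.X/OXO/...; (2,0)=-1→X.X/O.O/X..; (2,1)=-1→X.X/O.O/.X.; (2,2)=-1→X.X/O.O/..X
ply 2: XXX/O.O/... is terminal -1 (O); from X.X/O.O/... depth 6

X's best at [X.X/O.O/...]: (0,1)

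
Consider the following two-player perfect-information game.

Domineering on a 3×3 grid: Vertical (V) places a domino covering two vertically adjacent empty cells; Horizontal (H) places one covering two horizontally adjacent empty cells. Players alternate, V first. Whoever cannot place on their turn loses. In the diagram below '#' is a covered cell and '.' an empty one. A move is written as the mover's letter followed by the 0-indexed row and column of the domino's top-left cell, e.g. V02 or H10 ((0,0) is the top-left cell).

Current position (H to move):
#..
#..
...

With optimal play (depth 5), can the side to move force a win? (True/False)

H winning at [#../#../...]: True

p1 H@[#../#../...]: H01[###/#../...]-1 H11[#../###/...]+1* H20[#../#../##.]-1 H21[#../#../.##]-1
p2 V@[#../###/...] terminal -1; root [#../#../...] d5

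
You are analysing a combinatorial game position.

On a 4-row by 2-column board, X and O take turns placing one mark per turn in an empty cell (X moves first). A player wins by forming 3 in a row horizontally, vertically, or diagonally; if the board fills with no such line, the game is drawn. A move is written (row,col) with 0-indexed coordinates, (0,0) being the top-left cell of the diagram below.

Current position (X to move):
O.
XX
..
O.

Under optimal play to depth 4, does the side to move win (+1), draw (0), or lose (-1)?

[O./XX/../O.] X move#1: (0,1):+0/OX/XX/../O., (2,0):+0/O./XX/X./O., (2,1):+1/O./XX/.X/O.*, (3,1):+0/O./XX/../OX
[O./XX/.X/O.] O move#2: (0,1):-1/OO/XX/.X/O.*, (2,0):-1/O./XX/OX/O., (3,1):-1/O./XX/.X/OO
[OO/XX/.X/O.] X move#3: (2,0):+0/OO/XX/XX/O., (3,1):+1/OO/XX/.X/OX*
[OO/XX/.X/OX] end (terminal -1, O#4); searched O./XX/../O. to 4

value(O./XX/../O., X) = +1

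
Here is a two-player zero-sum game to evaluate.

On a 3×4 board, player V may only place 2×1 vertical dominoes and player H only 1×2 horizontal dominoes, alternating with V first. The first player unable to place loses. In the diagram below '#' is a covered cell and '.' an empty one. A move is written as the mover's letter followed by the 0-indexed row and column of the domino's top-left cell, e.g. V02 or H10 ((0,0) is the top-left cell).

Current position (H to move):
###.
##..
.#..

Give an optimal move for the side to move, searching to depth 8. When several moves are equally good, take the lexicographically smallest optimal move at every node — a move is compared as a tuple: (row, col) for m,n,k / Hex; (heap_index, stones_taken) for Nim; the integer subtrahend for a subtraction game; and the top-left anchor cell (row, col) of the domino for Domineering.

p1 H@[###./##../.#..]: H12[###./####/.#..]+1* H22[###./##../.###]-1
p2 V@[###./####/.#..] terminal -1; root [###./##../.#..] d8

H's best at [###./##../.#..]: H12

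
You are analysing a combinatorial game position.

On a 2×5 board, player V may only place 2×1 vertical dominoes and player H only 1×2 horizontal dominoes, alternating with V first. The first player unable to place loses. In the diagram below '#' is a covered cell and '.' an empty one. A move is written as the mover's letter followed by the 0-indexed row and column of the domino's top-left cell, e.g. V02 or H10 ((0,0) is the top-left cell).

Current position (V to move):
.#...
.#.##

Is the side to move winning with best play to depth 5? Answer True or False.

[.#.../.#.##] V move#1: V00:-1/##.../##.##, V02:+1/.##../.####*
[.##../.####] H move#2: H03:-1/.####/.####*
[.####/.####] V move#3: V00:+1/#####/#####*
[#####/#####] end (terminal -1, H#4); searched .#.../.#.## to 5

V winning at [.#.../.#.##]: True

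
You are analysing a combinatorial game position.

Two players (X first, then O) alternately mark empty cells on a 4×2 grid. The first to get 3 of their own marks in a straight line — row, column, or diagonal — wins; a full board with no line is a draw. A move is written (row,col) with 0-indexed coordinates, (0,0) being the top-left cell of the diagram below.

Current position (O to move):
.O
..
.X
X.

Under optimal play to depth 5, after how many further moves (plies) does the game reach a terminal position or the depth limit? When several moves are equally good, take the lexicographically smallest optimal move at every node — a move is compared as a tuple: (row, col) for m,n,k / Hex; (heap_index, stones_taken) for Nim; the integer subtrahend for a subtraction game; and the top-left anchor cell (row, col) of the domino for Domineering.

PV length from [.O/../.X/X.]: 5 plies

p1 O@[.O/../.X/X.]: (0,0)[OO/../.X/X.]+0* (1,0)[.O/O./.X/X.]+0 (1,1)[.O/.O/.X/X.]+0 (2,0)[.O/../OX/X.]+0 (3,1)[.O/../.X/XO]+0
p2 X@[OO/../.X/X.]: (1,0)[OO/X./.X/X.]+0* (1,1)[OO/.X/.X/X.]+0 (2,0)[OO/../XX/X.]+0 (3,1)[OO/../.X/XX]+0
p3 O@[OO/X./.X/X.]: (1,1)[OO/XO/.X/X.]-1 (2,0)[OO/X./OX/X.]+0* (3,1)[OO/X./.X/XO]-1
p4 X@[OO/X./OX/X.]: (1,1)[OO/XX/OX/X.]+0* (3,1)[OO/X./OX/XX]+0
p5 O@[OO/XX/OX/X.]: (3,1)[OO/XX/OX/XO]+0*
p6 X@[OO/XX/OX/XO] terminal +0; root [.O/../.X/X.] d5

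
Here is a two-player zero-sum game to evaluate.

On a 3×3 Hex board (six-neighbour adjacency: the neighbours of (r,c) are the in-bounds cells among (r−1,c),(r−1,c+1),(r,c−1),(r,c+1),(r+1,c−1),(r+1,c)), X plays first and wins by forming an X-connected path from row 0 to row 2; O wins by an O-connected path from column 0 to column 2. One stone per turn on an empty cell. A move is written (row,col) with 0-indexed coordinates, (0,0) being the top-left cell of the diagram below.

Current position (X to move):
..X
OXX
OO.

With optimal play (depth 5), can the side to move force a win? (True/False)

p1 X@[..X/OXX/OO.]: (0,0)[X.X/OXX/OO.]-1 (0,1)[.XX/OXX/OO.]-1 (2,2)[..X/OXX/OOX]+1*
p2 O@[..X/OXX/OOX] terminal -1; root [..X/OXX/OO.] d5

X winning at [..X/OXX/OO.]: True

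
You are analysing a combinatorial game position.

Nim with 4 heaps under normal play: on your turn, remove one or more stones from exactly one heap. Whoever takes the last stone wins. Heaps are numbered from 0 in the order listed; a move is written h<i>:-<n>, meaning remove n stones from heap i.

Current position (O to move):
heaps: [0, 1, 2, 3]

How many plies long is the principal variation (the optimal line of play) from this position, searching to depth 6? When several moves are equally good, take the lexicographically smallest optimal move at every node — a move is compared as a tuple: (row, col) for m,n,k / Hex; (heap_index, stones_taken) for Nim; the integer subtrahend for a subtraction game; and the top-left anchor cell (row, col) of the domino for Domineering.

PV length from [(0,1,2,3)]: 6 plies

p1 O@[(0,1,2,3)]: h1:-1[(0,0,2,3)]-1* h2:-1[(0,1,1,3)]-1 h2:-2[(0,1,0,3)]-1 h3:-1[(0,1,2,2)]-1 h3:-2[(0,1,2,1)]-1 h3:-3[(0,1,2,0)]-1
p2 X@[(0,0,2,3)]: h2:-1[(0,0,1,3)]-1 h2:-2[(0,0,0,3)]-1 h3:-1[(0,0,2,2)]+1* h3:-2[(0,0,2,1)]-1 h3:-3[(0,0,2,0)]-1
p3 O@[(0,0,2,2)]: h2:-1[(0,0,1,2)]-1* h2:-2[(0,0,0,2)]-1 h3:-1[(0,0,2,1)]-1 h3:-2[(0,0,2,0)]-1
p4 X@[(0,0,1,2)]: h2:-1[(0,0,0,2)]-1 h3:-1[(0,0,1,1)]+1* h3:-2[(0,0,1,0)]-1
p5 O@[(0,0,1,1)]: h2:-1[(0,0,0,1)]-1* h3:-1[(0,0,1,0)]-1
p6 X@[(0,0,0,1)]: h3:-1[(0,0,0,0)]+1*
p7 O@[(0,0,0,0)] terminal -1; root [(0,1,2,3)] d6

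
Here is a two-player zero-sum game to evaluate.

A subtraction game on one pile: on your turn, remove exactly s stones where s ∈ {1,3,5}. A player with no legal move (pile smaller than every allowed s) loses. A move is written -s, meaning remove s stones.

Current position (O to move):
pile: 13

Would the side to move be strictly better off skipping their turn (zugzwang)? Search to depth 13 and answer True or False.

[13] O move#1: -1:+1/12*, -3:+1/10, -5:+1/8
[12] X move#2: -1:-1/11*, -3:-1/9, -5:-1/7
[11] O move#3: -1:+1/10*, -3:+1/8, -5:+1/6
[10] X move#4: -1:-1/9*, -3:-1/7, -5:-1/5
[9] O move#5: -1:+1/8*, -3:+1/6, -5:+1/4
[8] X move#6: -1:-1/7*, -3:-1/5, -5:-1/3
[7] O move#7: -1:+1/6*, -3:+1/4, -5:+1/2
[6] X move#8: -1:-1/5*, -3:-1/3, -5:-1/1
[5] O move#9: -1:+1/4*, -3:+1/2, -5:+1/0
[4] X move#10: -1:-1/3*, -3:-1/1
[3] O move#11: -1:+1/2*, -3:+1/0
[2] X move#12: -1:-1/1*
[1] O move#13: -1:+1/0*
[0] end (terminal -1, X#14); searched 13 to 13
suppose O passes — search the same position with X to move:
pass> [13] X move#1: -1:+1/12*, -3:+1/10, -5:+1/8
pass> [12] O move#2: -1:-1/11*, -3:-1/9, -5:-1/7
pass> [11] X move#3: -1:+1/10*, -3:+1/8, -5:+1/6
pass> [10] O move#4: -1:-1/9*, -3:-1/7, -5:-1/5
pass> [9] X move#5: -1:+1/8*, -3:+1/6, -5:+1/4
pass> [8] O move#6: -1:-1/7*, -3:-1/5, -5:-1/3
pass> [7] X move#7: -1:+1/6*, -3:+1/4, -5:+1/2
pass> [6] O move#8: -1:-1/5*, -3:-1/3, -5:-1/1
pass> [5] X move#9: -1:+1/4*, -3:+1/2, -5:+1/0
pass> [4] O move#10: -1:-1/3*, -3:-1/1
pass> [3] X move#11: -1:+1/2*, -3:+1/0
pass> [2] O move#12: -1:-1/1*
pass> [1] X move#13: -1:+1/0*
pass> [0] end (terminal -1, O#14); searched 13 to 13
for O: play +1, pass -1

zugzwang(13, O) = False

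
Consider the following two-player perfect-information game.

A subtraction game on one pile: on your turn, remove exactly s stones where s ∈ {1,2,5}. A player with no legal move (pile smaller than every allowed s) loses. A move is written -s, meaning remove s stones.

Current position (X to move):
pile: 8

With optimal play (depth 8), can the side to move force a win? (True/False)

X winning at [8]: True

p1 X@[8]: -1[7]-1 -2[6]+1* -5[3]+1
p2 O@[6]: -1[5]-1* -2[4]-1 -5[1]-1
p3 X@[5]: -1[4]-1 -2[3]+1* -5[0]+1
p4 O@[3]: -1[2]-1* -2[1]-1
p5 X@[2]: -1[1]-1 -2[0]+1*
p6 O@[0] terminal -1; root [8] d8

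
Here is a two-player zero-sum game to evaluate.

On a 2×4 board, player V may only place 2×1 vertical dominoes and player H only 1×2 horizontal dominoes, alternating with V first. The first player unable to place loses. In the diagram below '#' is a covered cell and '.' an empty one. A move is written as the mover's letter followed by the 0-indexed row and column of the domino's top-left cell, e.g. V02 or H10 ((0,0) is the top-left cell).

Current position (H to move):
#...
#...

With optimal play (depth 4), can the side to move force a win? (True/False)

p1 H@[#.../#...]: H01[###./#...]+1* H02[#.##/#...]+1 H11[#.../###.]+1 H12[#.../#.##]+1
p2 V@[###./#...]: V03[####/#..#]-1*
p3 H@[####/#..#]: H11[####/####]+1*
p4 V@[####/####] terminal -1; root [#.../#...] d4

H winning at [#.../#...]: True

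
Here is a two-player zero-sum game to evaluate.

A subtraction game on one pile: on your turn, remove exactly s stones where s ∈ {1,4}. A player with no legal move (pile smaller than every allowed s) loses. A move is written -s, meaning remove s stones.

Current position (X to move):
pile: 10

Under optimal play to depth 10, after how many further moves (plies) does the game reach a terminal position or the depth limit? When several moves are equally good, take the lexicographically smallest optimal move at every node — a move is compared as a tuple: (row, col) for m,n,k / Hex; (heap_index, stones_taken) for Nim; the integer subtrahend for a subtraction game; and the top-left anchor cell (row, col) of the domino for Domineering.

PV length from [10]: 4 plies

[10] X move#1: -1:-1/9*, -4:-1/6
[9] O move#2: -1:-1/8, -4:+1/5*
[5] X move#3: -1:-1/4*, -4:-1/1
[4] O move#4: -1:-1/3, -4:+1/0*
[0] end (terminal -1, X#5); searched 10 to 10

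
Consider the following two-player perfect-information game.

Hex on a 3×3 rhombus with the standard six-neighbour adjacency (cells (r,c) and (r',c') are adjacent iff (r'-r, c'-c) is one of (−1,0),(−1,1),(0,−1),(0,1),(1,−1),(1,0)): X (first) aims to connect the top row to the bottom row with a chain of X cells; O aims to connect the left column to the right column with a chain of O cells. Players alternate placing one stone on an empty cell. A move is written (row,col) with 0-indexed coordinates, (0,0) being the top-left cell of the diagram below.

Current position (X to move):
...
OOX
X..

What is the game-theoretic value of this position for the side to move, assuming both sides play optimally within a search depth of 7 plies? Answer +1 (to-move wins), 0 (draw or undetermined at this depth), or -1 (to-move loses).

value(.../OOX/X.., X) = +1

p1 X@[.../OOX/X..]: (0,0)[X../OOX/X..]-1 (0,1)[.X./OOX/X..]-1 (0,2)[..X/OOX/X..]+1* (2,1)[.../OOX/XX.]-1 (2,2)[.../OOX/X.X]-1
p2 O@[..X/OOX/X..]: (0,0)[O.X/OOX/X..]-1* (0,1)[.OX/OOX/X..]-1 (2,1)[..X/OOX/XO.]-1 (2,2)[..X/OOX/X.O]-1
p3 X@[O.X/OOX/X..]: (0,1)[OXX/OOX/X..]+1* (2,1)[O.X/OOX/XX.]+1 (2,2)[O.X/OOX/X.X]+1
p4 O@[OXX/OOX/X..]: (2,1)[OXX/OOX/XO.]-1* (2,2)[OXX/OOX/X.O]-1
p5 X@[OXX/OOX/XO.]: (2,2)[OXX/OOX/XOX]+1*
p6 O@[OXX/OOX/XOX] terminal -1; root [.../OOX/X..] d7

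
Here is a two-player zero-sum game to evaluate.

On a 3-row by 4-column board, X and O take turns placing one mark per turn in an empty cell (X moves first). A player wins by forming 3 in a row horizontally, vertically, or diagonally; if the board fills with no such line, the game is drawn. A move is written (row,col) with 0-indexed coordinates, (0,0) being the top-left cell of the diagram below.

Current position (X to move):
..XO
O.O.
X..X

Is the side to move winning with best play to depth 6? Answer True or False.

X winning at [..XO/O.O./X..X]: True

[..XO/O.O./X..X] X move#1: (0,0):-1/X.XO/O.O./X..X, (0,1):-1/.XXO/O.O./X..X, (1,1):+1/..XO/OXO./X..X*, (1,3):-1/..XO/O.OX/X..X, (2,1):-1/..XO/O.O./XX.X, (2,2):-1/..XO/O.O./X.XX
[..XO/OXO./X..X] end (terminal -1, O#2); searched ..XO/O.O./X..X to 6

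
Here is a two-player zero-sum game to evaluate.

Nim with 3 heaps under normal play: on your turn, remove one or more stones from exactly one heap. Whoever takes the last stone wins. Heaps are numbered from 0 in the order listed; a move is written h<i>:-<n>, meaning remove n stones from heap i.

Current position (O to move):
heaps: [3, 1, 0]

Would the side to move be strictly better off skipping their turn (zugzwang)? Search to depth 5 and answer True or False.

p1 O@[(3,1,0)]: h0:-1[(2,1,0)]-1 h0:-2[(1,1,0)]+1* h0:-3[(0,1,0)]-1 h1:-1[(3,0,0)]-1
p2 X@[(1,1,0)]: h0:-1[(0,1,0)]-1* h1:-1[(1,0,0)]-1
p3 O@[(0,1,0)]: h1:-1[(0,0,0)]+1*
p4 X@[(0,0,0)] terminal -1; root [(3,1,0)] d5
suppose O passes — search the same position with X to move:
pass> p1 X@[(3,1,0)]: h0:-1[(2,1,0)]-1 h0:-2[(1,1,0)]+1* h0:-3[(0,1,0)]-1 h1:-1[(3,0,0)]-1
pass> p2 O@[(1,1,0)]: h0:-1[(0,1,0)]-1* h1:-1[(1,0,0)]-1
pass> p3 X@[(0,1,0)]: h1:-1[(0,0,0)]+1*
pass> p4 O@[(0,0,0)] terminal -1; root [(3,1,0)] d5
for O: play +1, pass -1

zugzwang((3,1,0), O) = False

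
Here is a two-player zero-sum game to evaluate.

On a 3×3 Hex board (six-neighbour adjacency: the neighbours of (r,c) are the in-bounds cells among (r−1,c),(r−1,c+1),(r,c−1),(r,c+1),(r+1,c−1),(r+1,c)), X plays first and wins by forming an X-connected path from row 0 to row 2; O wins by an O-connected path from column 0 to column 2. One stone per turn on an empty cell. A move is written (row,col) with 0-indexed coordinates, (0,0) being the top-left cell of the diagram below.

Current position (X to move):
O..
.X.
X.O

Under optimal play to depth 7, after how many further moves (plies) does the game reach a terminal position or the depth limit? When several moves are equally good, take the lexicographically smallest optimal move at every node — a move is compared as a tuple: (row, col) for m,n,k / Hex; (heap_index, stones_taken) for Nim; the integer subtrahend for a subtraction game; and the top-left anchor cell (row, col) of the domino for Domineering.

p1 X@[O../.X./X.O]: (0,1)[OX./.X./X.O]+1* (0,2)[O.X/.X./X.O]+1 (1,0)[O../XX./X.O]+1 (1,2)[O../.XX/X.O]+1 (2,1)[O../.X./XXO]+1
p2 O@[OX./.X./X.O] terminal -1; root [O../.X./X.O] d7

PV length from [O../.X./X.O]: 1 ply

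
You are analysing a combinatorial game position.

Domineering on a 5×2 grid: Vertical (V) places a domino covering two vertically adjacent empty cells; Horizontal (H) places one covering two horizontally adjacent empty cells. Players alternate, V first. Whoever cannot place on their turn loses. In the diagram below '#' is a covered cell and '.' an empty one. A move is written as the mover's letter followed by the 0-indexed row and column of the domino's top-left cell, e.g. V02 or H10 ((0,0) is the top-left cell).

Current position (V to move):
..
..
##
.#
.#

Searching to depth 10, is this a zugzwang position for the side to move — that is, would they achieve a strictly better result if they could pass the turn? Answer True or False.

p1 V@[../../##/.#/.#]: V00[#./#./##/.#/.#]+1* V01[.#/.#/##/.#/.#]+1 V30[../../##/##/##]-1
p2 H@[#./#./##/.#/.#] terminal -1; root [../../##/.#/.#] d10
if V skipped the turn, H would face:
~ p1 H@[../../##/.#/.#]: H00[##/../##/.#/.#]+1* H10[../##/##/.#/.#]+1
~ p2 V@[##/../##/.#/.#]: V30[##/../##/##/##]-1*
~ p3 H@[##/../##/##/##]: H10[##/##/##/##/##]+1*
~ p4 V@[##/##/##/##/##] terminal -1; root [../../##/.#/.#] d10
compare (V): move=+1 vs pass=-1

zugzwang(../../##/.#/.#, V) = False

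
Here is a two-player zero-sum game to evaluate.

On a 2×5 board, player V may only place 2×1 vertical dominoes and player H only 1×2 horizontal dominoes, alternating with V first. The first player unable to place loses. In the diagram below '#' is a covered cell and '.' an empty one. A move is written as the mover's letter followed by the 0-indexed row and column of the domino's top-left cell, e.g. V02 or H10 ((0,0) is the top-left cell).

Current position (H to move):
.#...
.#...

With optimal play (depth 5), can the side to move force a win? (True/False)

p1 H@[.#.../.#...]: H02[.###./.#...]-1* H03[.#.##/.#...]-1 H12[.#.../.###.]-1 H13[.#.../.#.##]-1
p2 V@[.###./.#...]: V00[####./##...]-1 V04[.####/.#..#]+1*
p3 H@[.####/.#..#]: H12[.####/.####]-1*
p4 V@[.####/.####]: V00[#####/#####]+1*
p5 H@[#####/#####] terminal -1; root [.#.../.#...] d5

H winning at [.#.../.#...]: False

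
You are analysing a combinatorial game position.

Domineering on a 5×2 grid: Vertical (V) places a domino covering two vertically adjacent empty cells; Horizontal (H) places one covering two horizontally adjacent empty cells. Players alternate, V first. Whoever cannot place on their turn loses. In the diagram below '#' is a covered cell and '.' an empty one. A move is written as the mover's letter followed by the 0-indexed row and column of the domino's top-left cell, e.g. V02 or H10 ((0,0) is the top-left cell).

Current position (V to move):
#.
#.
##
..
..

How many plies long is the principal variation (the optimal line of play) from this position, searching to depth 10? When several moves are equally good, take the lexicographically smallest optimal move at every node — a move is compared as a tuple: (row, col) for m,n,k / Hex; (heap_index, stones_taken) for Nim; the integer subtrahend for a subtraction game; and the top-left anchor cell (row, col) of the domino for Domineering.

PV length from [#./#./##/../..]: 1 ply

ply 1, V at #./#./##/../.. | V01=-1→##/##/##/../..; V30=+1→#./#./##/#./#.*; V31=+1→#./#./##/.#/.#
ply 2: #./#./##/#./#. is terminal -1 (H); from #./#./##/../.. depth 10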